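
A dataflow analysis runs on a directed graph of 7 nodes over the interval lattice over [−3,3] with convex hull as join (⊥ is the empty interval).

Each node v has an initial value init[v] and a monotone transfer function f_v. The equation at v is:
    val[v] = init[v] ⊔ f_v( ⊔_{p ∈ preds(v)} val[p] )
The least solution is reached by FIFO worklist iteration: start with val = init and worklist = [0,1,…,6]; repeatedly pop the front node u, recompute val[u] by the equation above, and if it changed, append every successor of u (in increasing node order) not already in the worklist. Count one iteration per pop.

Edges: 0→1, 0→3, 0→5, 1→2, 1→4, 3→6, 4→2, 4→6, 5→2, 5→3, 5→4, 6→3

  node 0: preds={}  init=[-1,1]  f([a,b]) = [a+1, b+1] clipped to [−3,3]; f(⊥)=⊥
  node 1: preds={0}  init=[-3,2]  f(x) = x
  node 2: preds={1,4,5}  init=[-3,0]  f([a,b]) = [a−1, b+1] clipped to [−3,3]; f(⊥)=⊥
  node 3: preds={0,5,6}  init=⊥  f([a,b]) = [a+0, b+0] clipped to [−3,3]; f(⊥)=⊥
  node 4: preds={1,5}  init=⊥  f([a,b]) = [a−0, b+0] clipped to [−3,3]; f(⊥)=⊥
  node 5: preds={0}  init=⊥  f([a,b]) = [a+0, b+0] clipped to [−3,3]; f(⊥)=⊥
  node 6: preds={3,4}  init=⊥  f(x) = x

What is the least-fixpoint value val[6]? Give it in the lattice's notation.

Trace (11 dequeues):
  [1] u=0 | in ⊥ | out [-1,1] | ==
  [2] u=1 | in [-1,1] | out [-3,2] | ==
  [3] u=2 | in [-3,2] | out [-3,3] | prev [-3,0] | push {}
  [4] u=3 | in [-1,1] | out [-1,1] | prev ⊥ | push {}
  [5] u=4 | in [-3,2] | out [-3,2] | prev ⊥ | push {2}
  [6] u=5 | in [-1,1] | out [-1,1] | prev ⊥ | push {3,4}
  [7] u=6 | in [-3,2] | out [-3,2] | prev ⊥ | push {}
  [8] u=2 | in [-3,2] | out [-3,3] | ==
  [9] u=3 | in [-3,2] | out [-3,2] | prev [-1,1] | push {6}
  [10] u=4 | in [-3,2] | out [-3,2] | ==
  [11] u=6 | in [-3,2] | out [-3,2] | ==

Converged values:
  [0] [-1,1]
  [1] [-3,2]
  [2] [-3,3]
  [3] [-3,2]
  [4] [-3,2]
  [5] [-1,1]
  [6] [-3,2]

[-3,2]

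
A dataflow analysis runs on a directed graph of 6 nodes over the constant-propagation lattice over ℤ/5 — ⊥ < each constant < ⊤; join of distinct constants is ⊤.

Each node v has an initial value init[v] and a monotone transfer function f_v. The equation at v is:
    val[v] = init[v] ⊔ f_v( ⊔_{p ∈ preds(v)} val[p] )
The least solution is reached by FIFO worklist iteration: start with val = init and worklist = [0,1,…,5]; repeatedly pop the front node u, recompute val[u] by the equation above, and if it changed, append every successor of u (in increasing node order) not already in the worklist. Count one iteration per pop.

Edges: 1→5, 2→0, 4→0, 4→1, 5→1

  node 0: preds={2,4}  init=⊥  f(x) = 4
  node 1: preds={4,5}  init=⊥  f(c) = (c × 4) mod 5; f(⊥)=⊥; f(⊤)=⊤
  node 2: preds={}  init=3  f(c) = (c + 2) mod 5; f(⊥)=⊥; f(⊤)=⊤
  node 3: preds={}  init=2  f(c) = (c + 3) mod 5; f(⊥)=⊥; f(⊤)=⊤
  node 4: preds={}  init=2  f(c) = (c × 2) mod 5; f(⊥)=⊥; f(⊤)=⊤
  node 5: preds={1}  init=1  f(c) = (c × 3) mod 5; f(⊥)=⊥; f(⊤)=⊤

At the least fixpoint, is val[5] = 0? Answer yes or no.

no

Trace (7 dequeues):
  [1] u=0 | in ⊤ | out 4 | prev ⊥ | push {}
  [2] u=1 | in ⊤ | out ⊤ | prev ⊥ | push {}
  [3] u=2 | in ⊥ | out 3 | ==
  [4] u=3 | in ⊥ | out 2 | ==
  [5] u=4 | in ⊥ | out 2 | ==
  [6] u=5 | in ⊤ | out ⊤ | prev 1 | push {1}
  [7] u=1 | in ⊤ | out ⊤ | ==

Converged values:
  [0] 4
  [1] ⊤
  [2] 3
  [3] 2
  [4] 2
  [5] ⊤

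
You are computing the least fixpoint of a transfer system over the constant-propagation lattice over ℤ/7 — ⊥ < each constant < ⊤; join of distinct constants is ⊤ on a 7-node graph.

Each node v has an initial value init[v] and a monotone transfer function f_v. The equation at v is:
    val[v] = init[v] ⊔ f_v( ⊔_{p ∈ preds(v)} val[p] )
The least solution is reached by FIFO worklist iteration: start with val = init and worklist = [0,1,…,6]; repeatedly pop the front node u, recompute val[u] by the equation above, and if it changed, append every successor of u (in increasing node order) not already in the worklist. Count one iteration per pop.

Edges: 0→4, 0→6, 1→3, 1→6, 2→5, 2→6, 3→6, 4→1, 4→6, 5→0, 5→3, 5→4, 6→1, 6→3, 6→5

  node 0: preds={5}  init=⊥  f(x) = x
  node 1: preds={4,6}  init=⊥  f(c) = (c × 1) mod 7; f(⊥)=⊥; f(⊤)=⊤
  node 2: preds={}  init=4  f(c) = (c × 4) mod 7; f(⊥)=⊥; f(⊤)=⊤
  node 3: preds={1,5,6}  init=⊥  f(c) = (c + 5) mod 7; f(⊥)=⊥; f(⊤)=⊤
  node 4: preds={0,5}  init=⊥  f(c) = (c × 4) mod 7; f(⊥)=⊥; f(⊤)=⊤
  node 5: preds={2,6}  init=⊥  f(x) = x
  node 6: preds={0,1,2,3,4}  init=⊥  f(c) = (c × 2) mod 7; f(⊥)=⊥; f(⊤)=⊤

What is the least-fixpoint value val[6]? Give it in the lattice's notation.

Trace (19 dequeues):
  [1] u=0 | in ⊥ | out ⊥ | ==
  [2] u=1 | in ⊥ | out ⊥ | ==
  [3] u=2 | in ⊥ | out 4 | ==
  [4] u=3 | in ⊥ | out ⊥ | ==
  [5] u=4 | in ⊥ | out ⊥ | ==
  [6] u=5 | in 4 | out 4 | prev ⊥ | push {0,3,4}
  [7] u=6 | in 4 | out 1 | prev ⊥ | push {1,5}
  [8] u=0 | in 4 | out 4 | prev ⊥ | push {6}
  [9] u=3 | in ⊤ | out ⊤ | prev ⊥ | push {}
  [10] u=4 | in 4 | out 2 | prev ⊥ | push {}
  [11] u=1 | in ⊤ | out ⊤ | prev ⊥ | push {3}
  [12] u=5 | in ⊤ | out ⊤ | prev 4 | push {0,4}
  [13] u=6 | in ⊤ | out ⊤ | prev 1 | push {1,5}
  [14] u=3 | in ⊤ | out ⊤ | ==
  [15] u=0 | in ⊤ | out ⊤ | prev 4 | push {6}
  [16] u=4 | in ⊤ | out ⊤ | prev 2 | push {}
  [17] u=1 | in ⊤ | out ⊤ | ==
  [18] u=5 | in ⊤ | out ⊤ | ==
  [19] u=6 | in ⊤ | out ⊤ | ==

Converged values:
  [0] ⊤
  [1] ⊤
  [2] 4
  [3] ⊤
  [4] ⊤
  [5] ⊤
  [6] ⊤

⊤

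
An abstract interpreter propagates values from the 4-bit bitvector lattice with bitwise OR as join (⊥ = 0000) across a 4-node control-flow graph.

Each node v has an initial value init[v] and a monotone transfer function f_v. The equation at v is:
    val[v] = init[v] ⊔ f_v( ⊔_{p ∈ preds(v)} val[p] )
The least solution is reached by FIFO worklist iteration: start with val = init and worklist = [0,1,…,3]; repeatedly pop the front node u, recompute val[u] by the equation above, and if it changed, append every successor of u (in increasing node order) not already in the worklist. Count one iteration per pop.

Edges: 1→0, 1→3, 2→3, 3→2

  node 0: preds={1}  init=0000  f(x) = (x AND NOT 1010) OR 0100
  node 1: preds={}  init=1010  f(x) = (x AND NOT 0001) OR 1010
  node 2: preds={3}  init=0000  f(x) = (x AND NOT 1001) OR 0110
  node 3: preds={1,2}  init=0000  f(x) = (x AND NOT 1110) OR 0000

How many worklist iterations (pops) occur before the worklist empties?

Worklist (4 pops):
  #1 pop 0: in=1010 → 0100 (was 0000); enqueue []
  #2 pop 1: in=0000 → 1010 (no change)
  #3 pop 2: in=0000 → 0110 (was 0000); enqueue []
  #4 pop 3: in=1110 → 0000 (no change)

Fixpoint:
  val[0] = 0100
  val[1] = 1010
  val[2] = 0110
  val[3] = 0000

4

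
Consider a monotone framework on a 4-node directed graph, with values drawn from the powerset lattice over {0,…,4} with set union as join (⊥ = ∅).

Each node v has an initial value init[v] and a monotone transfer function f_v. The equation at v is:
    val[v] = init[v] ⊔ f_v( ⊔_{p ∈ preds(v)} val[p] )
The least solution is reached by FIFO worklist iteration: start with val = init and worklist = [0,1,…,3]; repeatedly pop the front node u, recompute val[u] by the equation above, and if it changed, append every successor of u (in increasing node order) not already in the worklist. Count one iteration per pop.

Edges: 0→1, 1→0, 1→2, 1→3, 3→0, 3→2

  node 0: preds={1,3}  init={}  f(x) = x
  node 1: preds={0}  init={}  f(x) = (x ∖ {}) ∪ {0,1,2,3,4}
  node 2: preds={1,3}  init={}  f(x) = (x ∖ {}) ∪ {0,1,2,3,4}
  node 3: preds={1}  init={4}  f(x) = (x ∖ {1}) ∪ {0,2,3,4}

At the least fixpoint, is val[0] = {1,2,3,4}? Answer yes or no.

no

Trace (7 dequeues):
  [1] u=0 | in {4} | out {4} | prev {} | push {}
  [2] u=1 | in {4} | out {0,1,2,3,4} | prev {} | push {0}
  [3] u=2 | in {0,1,2,3,4} | out {0,1,2,3,4} | prev {} | push {}
  [4] u=3 | in {0,1,2,3,4} | out {0,2,3,4} | prev {4} | push {2}
  [5] u=0 | in {0,1,2,3,4} | out {0,1,2,3,4} | prev {4} | push {1}
  [6] u=2 | in {0,1,2,3,4} | out {0,1,2,3,4} | ==
  [7] u=1 | in {0,1,2,3,4} | out {0,1,2,3,4} | ==

Converged values:
  [0] {0,1,2,3,4}
  [1] {0,1,2,3,4}
  [2] {0,1,2,3,4}
  [3] {0,2,3,4}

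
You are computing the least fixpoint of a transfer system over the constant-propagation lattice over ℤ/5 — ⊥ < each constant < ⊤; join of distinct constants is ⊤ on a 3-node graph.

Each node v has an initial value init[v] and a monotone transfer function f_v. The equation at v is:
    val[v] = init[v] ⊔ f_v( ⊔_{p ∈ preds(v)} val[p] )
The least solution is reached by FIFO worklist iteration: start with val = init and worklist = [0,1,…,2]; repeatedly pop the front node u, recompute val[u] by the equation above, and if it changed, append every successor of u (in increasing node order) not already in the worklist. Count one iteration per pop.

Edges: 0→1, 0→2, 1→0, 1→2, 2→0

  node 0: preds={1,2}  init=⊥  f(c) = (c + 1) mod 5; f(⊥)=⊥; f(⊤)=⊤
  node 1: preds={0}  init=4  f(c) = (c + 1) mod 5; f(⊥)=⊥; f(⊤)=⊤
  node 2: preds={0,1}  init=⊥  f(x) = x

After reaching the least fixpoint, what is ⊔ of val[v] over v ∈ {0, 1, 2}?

Trace (6 dequeues):
  [1] u=0 | in 4 | out 0 | prev ⊥ | push {}
  [2] u=1 | in 0 | out ⊤ | prev 4 | push {0}
  [3] u=2 | in ⊤ | out ⊤ | prev ⊥ | push {}
  [4] u=0 | in ⊤ | out ⊤ | prev 0 | push {1,2}
  [5] u=1 | in ⊤ | out ⊤ | ==
  [6] u=2 | in ⊤ | out ⊤ | ==

Converged values:
  [0] ⊤
  [1] ⊤
  [2] ⊤

⊤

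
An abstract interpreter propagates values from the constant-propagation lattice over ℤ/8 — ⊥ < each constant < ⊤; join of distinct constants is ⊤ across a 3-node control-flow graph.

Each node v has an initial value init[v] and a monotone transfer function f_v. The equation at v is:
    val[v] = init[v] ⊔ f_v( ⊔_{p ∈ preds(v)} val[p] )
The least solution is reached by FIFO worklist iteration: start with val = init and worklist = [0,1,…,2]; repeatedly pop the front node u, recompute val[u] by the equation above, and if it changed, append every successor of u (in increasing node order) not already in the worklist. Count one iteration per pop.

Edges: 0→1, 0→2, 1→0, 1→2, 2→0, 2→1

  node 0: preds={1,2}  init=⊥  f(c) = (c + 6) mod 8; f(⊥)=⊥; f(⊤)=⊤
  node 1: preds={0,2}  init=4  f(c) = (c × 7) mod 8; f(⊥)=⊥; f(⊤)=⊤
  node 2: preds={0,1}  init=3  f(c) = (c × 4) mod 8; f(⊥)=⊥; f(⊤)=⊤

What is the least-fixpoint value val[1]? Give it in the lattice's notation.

Worklist (5 pops):
  #1 pop 0: in=⊤ → ⊤ (was ⊥); enqueue []
  #2 pop 1: in=⊤ → ⊤ (was 4); enqueue [0]
  #3 pop 2: in=⊤ → ⊤ (was 3); enqueue [1]
  #4 pop 0: in=⊤ → ⊤ (no change)
  #5 pop 1: in=⊤ → ⊤ (no change)

Fixpoint:
  val[0] = ⊤
  val[1] = ⊤
  val[2] = ⊤

⊤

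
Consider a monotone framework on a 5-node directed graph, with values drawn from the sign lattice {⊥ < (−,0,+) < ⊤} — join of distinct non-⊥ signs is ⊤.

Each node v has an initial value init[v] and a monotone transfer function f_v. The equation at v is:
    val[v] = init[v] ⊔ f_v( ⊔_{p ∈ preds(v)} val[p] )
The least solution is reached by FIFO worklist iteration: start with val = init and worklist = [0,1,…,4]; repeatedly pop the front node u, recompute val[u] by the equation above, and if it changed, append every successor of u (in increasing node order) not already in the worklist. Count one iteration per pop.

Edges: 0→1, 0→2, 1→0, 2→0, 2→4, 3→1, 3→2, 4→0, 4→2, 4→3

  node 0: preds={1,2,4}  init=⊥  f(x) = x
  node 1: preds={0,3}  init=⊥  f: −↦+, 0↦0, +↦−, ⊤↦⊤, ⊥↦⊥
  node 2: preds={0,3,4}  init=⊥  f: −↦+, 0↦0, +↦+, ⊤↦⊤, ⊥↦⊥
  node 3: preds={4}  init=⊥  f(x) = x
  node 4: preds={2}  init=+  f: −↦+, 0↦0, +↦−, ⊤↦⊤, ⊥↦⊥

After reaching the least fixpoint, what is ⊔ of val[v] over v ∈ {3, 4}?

⊤

Iteration log — 13 steps:
  step 1. node 0  ⊔preds=+  new=+  old=⊥  +wl: 
  step 2. node 1  ⊔preds=+  new=−  old=⊥  +wl: 0
  step 3. node 2  ⊔preds=+  new=+  old=⊥  +wl: 
  step 4. node 3  ⊔preds=+  new=+  old=⊥  +wl: 1,2
  step 5. node 4  ⊔preds=+  new=⊤  old=+  +wl: 3
  step 6. node 0  ⊔preds=⊤  new=⊤  old=+  +wl: 
  step 7. node 1  ⊔preds=⊤  new=⊤  old=−  +wl: 0
  step 8. node 2  ⊔preds=⊤  new=⊤  old=+  +wl: 4
  step 9. node 3  ⊔preds=⊤  new=⊤  old=+  +wl: 1,2
  step 10. node 0  ⊔preds=⊤  new=⊤  stable
  step 11. node 4  ⊔preds=⊤  new=⊤  stable
  step 12. node 1  ⊔preds=⊤  new=⊤  stable
  step 13. node 2  ⊔preds=⊤  new=⊤  stable

Least fixpoint reached:
  node 0: ⊤
  node 1: ⊤
  node 2: ⊤
  node 3: ⊤
  node 4: ⊤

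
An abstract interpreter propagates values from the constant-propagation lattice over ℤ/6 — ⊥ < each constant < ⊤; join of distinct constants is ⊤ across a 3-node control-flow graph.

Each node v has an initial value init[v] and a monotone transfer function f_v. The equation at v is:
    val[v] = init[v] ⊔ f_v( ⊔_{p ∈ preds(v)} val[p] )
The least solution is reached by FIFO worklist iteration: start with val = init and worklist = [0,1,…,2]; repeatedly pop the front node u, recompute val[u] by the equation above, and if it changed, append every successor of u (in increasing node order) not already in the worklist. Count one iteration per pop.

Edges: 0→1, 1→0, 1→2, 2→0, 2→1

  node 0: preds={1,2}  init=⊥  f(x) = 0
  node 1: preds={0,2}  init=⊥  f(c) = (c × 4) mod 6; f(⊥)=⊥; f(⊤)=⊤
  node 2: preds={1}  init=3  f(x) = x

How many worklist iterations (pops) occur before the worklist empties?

Iteration log — 5 steps:
  step 1. node 0  ⊔preds=3  new=0  old=⊥  +wl: 
  step 2. node 1  ⊔preds=⊤  new=⊤  old=⊥  +wl: 0
  step 3. node 2  ⊔preds=⊤  new=⊤  old=3  +wl: 1
  step 4. node 0  ⊔preds=⊤  new=0  stable
  step 5. node 1  ⊔preds=⊤  new=⊤  stable

Least fixpoint reached:
  node 0: 0
  node 1: ⊤
  node 2: ⊤

5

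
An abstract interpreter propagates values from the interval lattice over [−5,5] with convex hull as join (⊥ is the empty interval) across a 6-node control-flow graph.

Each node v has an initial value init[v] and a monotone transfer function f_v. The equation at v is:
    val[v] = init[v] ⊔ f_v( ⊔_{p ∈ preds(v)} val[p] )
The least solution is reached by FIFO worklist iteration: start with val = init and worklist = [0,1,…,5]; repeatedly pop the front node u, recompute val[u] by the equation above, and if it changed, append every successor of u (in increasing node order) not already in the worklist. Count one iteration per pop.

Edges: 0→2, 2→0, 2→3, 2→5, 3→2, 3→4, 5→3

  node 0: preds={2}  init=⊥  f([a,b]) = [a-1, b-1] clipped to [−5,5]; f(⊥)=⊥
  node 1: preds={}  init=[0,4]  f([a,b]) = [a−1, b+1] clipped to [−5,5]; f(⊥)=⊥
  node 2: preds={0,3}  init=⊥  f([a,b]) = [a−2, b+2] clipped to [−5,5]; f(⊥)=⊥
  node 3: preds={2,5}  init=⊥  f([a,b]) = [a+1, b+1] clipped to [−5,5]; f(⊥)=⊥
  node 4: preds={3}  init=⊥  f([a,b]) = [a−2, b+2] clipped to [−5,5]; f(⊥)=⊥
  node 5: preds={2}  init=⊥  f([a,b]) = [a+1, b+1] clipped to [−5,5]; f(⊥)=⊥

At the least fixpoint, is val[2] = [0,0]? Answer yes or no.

no

Iteration log — 6 steps:
  step 1. node 0  ⊔preds=⊥  new=⊥  stable
  step 2. node 1  ⊔preds=⊥  new=[0,4]  stable
  step 3. node 2  ⊔preds=⊥  new=⊥  stable
  step 4. node 3  ⊔preds=⊥  new=⊥  stable
  step 5. node 4  ⊔preds=⊥  new=⊥  stable
  step 6. node 5  ⊔preds=⊥  new=⊥  stable

Least fixpoint reached:
  node 0: ⊥
  node 1: [0,4]
  node 2: ⊥
  node 3: ⊥
  node 4: ⊥
  node 5: ⊥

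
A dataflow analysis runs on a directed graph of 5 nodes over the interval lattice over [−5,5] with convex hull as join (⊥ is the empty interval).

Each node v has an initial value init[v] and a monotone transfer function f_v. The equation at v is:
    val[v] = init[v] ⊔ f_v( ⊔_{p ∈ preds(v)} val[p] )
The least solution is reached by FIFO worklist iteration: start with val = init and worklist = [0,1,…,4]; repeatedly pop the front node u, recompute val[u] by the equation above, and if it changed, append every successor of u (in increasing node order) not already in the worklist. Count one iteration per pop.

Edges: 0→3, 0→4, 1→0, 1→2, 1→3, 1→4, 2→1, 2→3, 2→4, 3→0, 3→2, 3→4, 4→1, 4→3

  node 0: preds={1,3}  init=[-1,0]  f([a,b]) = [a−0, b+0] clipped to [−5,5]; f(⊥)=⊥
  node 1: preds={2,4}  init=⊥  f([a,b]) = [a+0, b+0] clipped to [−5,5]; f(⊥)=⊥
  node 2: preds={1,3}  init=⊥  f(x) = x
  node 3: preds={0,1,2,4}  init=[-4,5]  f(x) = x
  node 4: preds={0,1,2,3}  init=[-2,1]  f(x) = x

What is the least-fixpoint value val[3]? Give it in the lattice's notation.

[-4,5]

Trace (11 dequeues):
  [1] u=0 | in [-4,5] | out [-4,5] | prev [-1,0] | push {}
  [2] u=1 | in [-2,1] | out [-2,1] | prev ⊥ | push {0}
  [3] u=2 | in [-4,5] | out [-4,5] | prev ⊥ | push {1}
  [4] u=3 | in [-4,5] | out [-4,5] | ==
  [5] u=4 | in [-4,5] | out [-4,5] | prev [-2,1] | push {3}
  [6] u=0 | in [-4,5] | out [-4,5] | ==
  [7] u=1 | in [-4,5] | out [-4,5] | prev [-2,1] | push {0,2,4}
  [8] u=3 | in [-4,5] | out [-4,5] | ==
  [9] u=0 | in [-4,5] | out [-4,5] | ==
  [10] u=2 | in [-4,5] | out [-4,5] | ==
  [11] u=4 | in [-4,5] | out [-4,5] | ==

Converged values:
  [0] [-4,5]
  [1] [-4,5]
  [2] [-4,5]
  [3] [-4,5]
  [4] [-4,5]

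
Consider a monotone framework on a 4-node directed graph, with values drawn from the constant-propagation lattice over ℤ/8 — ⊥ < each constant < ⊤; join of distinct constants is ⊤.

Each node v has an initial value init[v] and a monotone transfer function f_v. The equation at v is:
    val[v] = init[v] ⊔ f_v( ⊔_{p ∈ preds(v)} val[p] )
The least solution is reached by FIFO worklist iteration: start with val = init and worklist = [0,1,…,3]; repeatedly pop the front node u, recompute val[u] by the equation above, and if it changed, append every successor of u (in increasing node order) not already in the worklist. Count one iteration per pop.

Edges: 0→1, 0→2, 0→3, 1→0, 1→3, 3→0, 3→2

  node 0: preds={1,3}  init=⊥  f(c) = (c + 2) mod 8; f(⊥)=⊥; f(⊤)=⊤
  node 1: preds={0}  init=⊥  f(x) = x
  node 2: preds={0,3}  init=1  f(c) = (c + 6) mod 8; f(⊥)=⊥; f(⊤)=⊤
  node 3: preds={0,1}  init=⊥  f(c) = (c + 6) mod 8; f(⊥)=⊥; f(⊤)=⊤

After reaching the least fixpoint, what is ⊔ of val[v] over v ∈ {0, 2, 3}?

Worklist (4 pops):
  #1 pop 0: in=⊥ → ⊥ (no change)
  #2 pop 1: in=⊥ → ⊥ (no change)
  #3 pop 2: in=⊥ → 1 (no change)
  #4 pop 3: in=⊥ → ⊥ (no change)

Fixpoint:
  val[0] = ⊥
  val[1] = ⊥
  val[2] = 1
  val[3] = ⊥

1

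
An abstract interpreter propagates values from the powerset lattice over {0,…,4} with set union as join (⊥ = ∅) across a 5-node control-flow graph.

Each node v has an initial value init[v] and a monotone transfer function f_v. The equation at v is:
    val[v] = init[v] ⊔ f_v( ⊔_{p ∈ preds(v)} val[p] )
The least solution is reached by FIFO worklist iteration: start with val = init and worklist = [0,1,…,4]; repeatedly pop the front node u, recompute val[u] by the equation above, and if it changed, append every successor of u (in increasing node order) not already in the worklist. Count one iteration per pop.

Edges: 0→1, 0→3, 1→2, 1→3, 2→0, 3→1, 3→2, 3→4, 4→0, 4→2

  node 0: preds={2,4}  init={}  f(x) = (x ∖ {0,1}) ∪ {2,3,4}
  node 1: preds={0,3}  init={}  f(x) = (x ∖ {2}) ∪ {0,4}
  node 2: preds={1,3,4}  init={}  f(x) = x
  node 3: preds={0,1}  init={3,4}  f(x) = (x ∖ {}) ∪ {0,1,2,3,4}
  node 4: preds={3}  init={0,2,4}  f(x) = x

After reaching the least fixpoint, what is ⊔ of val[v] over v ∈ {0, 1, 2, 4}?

{0,1,2,3,4}

Iteration log — 10 steps:
  step 1. node 0  ⊔preds={0,2,4}  new={2,3,4}  old={}  +wl: 
  step 2. node 1  ⊔preds={2,3,4}  new={0,3,4}  old={}  +wl: 
  step 3. node 2  ⊔preds={0,2,3,4}  new={0,2,3,4}  old={}  +wl: 0
  step 4. node 3  ⊔preds={0,2,3,4}  new={0,1,2,3,4}  old={3,4}  +wl: 1,2
  step 5. node 4  ⊔preds={0,1,2,3,4}  new={0,1,2,3,4}  old={0,2,4}  +wl: 
  step 6. node 0  ⊔preds={0,1,2,3,4}  new={2,3,4}  stable
  step 7. node 1  ⊔preds={0,1,2,3,4}  new={0,1,3,4}  old={0,3,4}  +wl: 3
  step 8. node 2  ⊔preds={0,1,2,3,4}  new={0,1,2,3,4}  old={0,2,3,4}  +wl: 0
  step 9. node 3  ⊔preds={0,1,2,3,4}  new={0,1,2,3,4}  stable
  step 10. node 0  ⊔preds={0,1,2,3,4}  new={2,3,4}  stable

Least fixpoint reached:
  node 0: {2,3,4}
  node 1: {0,1,3,4}
  node 2: {0,1,2,3,4}
  node 3: {0,1,2,3,4}
  node 4: {0,1,2,3,4}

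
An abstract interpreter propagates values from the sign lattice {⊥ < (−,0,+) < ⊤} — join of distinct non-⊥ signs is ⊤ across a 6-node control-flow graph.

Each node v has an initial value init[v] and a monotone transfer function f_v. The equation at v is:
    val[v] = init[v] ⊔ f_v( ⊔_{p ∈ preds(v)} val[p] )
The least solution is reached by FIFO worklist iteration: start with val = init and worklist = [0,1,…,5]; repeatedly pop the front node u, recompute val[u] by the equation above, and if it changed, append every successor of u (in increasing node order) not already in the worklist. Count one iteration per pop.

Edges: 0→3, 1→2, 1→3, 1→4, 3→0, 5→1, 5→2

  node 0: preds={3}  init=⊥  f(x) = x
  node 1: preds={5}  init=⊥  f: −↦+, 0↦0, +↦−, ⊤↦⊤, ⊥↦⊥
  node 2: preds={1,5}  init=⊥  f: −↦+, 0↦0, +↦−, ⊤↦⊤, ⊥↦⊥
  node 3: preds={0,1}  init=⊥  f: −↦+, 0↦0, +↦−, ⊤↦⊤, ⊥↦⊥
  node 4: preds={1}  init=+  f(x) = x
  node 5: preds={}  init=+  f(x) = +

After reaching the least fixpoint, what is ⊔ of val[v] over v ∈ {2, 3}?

⊤

Worklist (10 pops):
  #1 pop 0: in=⊥ → ⊥ (no change)
  #2 pop 1: in=+ → − (was ⊥); enqueue []
  #3 pop 2: in=⊤ → ⊤ (was ⊥); enqueue []
  #4 pop 3: in=− → + (was ⊥); enqueue [0]
  #5 pop 4: in=− → ⊤ (was +); enqueue []
  #6 pop 5: in=⊥ → + (no change)
  #7 pop 0: in=+ → + (was ⊥); enqueue [3]
  #8 pop 3: in=⊤ → ⊤ (was +); enqueue [0]
  #9 pop 0: in=⊤ → ⊤ (was +); enqueue [3]
  #10 pop 3: in=⊤ → ⊤ (no change)

Fixpoint:
  val[0] = ⊤
  val[1] = −
  val[2] = ⊤
  val[3] = ⊤
  val[4] = ⊤
  val[5] = +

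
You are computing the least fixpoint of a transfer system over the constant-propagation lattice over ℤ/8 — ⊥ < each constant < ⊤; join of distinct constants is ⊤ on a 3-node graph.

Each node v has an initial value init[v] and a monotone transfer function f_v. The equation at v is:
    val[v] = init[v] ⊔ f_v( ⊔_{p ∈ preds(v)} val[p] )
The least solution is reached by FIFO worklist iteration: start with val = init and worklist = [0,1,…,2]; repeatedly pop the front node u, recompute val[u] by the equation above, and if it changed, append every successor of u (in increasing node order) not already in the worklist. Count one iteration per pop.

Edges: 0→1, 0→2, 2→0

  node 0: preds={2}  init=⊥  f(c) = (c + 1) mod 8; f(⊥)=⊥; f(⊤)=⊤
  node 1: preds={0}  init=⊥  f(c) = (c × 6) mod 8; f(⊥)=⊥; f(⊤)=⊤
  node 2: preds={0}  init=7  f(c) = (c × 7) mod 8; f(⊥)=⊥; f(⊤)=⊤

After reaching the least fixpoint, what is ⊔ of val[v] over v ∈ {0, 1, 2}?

⊤

Worklist (6 pops):
  #1 pop 0: in=7 → 0 (was ⊥); enqueue []
  #2 pop 1: in=0 → 0 (was ⊥); enqueue []
  #3 pop 2: in=0 → ⊤ (was 7); enqueue [0]
  #4 pop 0: in=⊤ → ⊤ (was 0); enqueue [1,2]
  #5 pop 1: in=⊤ → ⊤ (was 0); enqueue []
  #6 pop 2: in=⊤ → ⊤ (no change)

Fixpoint:
  val[0] = ⊤
  val[1] = ⊤
  val[2] = ⊤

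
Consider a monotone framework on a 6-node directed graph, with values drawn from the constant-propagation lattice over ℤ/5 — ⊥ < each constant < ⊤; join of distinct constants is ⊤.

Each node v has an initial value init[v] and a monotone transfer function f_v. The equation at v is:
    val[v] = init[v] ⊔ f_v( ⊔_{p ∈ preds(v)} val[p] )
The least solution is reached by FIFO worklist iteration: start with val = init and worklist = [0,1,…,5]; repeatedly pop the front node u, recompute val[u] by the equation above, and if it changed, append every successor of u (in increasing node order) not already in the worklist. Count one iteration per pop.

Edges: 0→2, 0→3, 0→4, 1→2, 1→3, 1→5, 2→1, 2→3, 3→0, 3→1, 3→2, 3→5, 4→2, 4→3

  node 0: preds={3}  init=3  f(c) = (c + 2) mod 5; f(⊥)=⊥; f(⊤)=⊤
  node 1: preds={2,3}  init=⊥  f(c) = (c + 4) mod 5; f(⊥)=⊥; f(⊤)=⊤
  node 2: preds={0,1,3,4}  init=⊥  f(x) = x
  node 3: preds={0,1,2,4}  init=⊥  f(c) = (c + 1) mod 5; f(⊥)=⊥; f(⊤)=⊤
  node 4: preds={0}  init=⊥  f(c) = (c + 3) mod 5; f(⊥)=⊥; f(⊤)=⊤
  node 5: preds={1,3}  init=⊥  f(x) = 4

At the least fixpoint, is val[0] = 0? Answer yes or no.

no

Iteration log — 16 steps:
  step 1. node 0  ⊔preds=⊥  new=3  stable
  step 2. node 1  ⊔preds=⊥  new=⊥  stable
  step 3. node 2  ⊔preds=3  new=3  old=⊥  +wl: 1
  step 4. node 3  ⊔preds=3  new=4  old=⊥  +wl: 0,2
  step 5. node 4  ⊔preds=3  new=1  old=⊥  +wl: 3
  step 6. node 5  ⊔preds=4  new=4  old=⊥  +wl: 
  step 7. node 1  ⊔preds=⊤  new=⊤  old=⊥  +wl: 5
  step 8. node 0  ⊔preds=4  new=⊤  old=3  +wl: 4
  step 9. node 2  ⊔preds=⊤  new=⊤  old=3  +wl: 1
  step 10. node 3  ⊔preds=⊤  new=⊤  old=4  +wl: 0,2
  step 11. node 5  ⊔preds=⊤  new=4  stable
  step 12. node 4  ⊔preds=⊤  new=⊤  old=1  +wl: 3
  step 13. node 1  ⊔preds=⊤  new=⊤  stable
  step 14. node 0  ⊔preds=⊤  new=⊤  stable
  step 15. node 2  ⊔preds=⊤  new=⊤  stable
  step 16. node 3  ⊔preds=⊤  new=⊤  stable

Least fixpoint reached:
  node 0: ⊤
  node 1: ⊤
  node 2: ⊤
  node 3: ⊤
  node 4: ⊤
  node 5: 4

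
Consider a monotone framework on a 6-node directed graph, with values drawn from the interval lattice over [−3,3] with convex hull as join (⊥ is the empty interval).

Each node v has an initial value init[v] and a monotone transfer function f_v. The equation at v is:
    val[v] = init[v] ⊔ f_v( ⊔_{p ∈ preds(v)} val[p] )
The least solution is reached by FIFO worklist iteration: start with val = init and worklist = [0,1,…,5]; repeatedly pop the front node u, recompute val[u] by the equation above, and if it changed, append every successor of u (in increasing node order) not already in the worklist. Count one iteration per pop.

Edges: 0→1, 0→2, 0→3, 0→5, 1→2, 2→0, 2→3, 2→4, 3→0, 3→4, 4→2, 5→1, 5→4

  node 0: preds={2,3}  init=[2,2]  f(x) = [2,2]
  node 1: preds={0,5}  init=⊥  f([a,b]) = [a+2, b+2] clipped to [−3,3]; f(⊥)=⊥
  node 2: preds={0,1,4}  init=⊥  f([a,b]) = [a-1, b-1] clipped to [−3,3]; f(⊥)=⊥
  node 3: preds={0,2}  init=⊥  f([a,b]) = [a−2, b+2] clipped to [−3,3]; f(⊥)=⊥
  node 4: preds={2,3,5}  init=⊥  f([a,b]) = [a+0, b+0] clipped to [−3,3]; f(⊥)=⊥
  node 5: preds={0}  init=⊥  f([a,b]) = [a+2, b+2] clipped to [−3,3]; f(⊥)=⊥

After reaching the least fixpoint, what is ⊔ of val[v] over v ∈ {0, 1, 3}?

[-3,3]

Trace (17 dequeues):
  [1] u=0 | in ⊥ | out [2,2] | ==
  [2] u=1 | in [2,2] | out [3,3] | prev ⊥ | push {}
  [3] u=2 | in [2,3] | out [1,2] | prev ⊥ | push {0}
  [4] u=3 | in [1,2] | out [-1,3] | prev ⊥ | push {}
  [5] u=4 | in [-1,3] | out [-1,3] | prev ⊥ | push {2}
  [6] u=5 | in [2,2] | out [3,3] | prev ⊥ | push {1,4}
  [7] u=0 | in [-1,3] | out [2,2] | ==
  [8] u=2 | in [-1,3] | out [-2,2] | prev [1,2] | push {0,3}
  [9] u=1 | in [2,3] | out [3,3] | ==
  [10] u=4 | in [-2,3] | out [-2,3] | prev [-1,3] | push {2}
  [11] u=0 | in [-2,3] | out [2,2] | ==
  [12] u=3 | in [-2,2] | out [-3,3] | prev [-1,3] | push {0,4}
  [13] u=2 | in [-2,3] | out [-3,2] | prev [-2,2] | push {3}
  [14] u=0 | in [-3,3] | out [2,2] | ==
  [15] u=4 | in [-3,3] | out [-3,3] | prev [-2,3] | push {2}
  [16] u=3 | in [-3,2] | out [-3,3] | ==
  [17] u=2 | in [-3,3] | out [-3,2] | ==

Converged values:
  [0] [2,2]
  [1] [3,3]
  [2] [-3,2]
  [3] [-3,3]
  [4] [-3,3]
  [5] [3,3]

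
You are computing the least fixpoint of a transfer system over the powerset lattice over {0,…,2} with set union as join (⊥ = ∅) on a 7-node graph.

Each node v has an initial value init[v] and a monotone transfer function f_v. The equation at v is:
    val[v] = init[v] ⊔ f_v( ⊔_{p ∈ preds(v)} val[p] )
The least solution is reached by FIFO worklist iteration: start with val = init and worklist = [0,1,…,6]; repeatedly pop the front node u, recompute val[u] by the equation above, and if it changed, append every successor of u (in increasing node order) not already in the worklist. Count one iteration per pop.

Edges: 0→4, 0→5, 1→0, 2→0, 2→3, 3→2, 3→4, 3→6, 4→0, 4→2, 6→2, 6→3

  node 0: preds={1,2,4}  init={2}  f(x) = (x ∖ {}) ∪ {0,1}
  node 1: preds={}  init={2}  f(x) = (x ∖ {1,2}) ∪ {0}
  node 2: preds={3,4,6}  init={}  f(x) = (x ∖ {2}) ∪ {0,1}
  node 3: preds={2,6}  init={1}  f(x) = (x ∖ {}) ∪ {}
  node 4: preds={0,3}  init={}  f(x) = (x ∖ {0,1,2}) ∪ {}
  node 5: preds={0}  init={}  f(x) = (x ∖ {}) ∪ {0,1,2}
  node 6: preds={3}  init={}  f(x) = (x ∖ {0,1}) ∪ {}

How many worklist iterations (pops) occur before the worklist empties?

9

Worklist (9 pops):
  #1 pop 0: in={2} → {0,1,2} (was {2}); enqueue []
  #2 pop 1: in={} → {0,2} (was {2}); enqueue [0]
  #3 pop 2: in={1} → {0,1} (was {}); enqueue []
  #4 pop 3: in={0,1} → {0,1} (was {1}); enqueue [2]
  #5 pop 4: in={0,1,2} → {} (no change)
  #6 pop 5: in={0,1,2} → {0,1,2} (was {}); enqueue []
  #7 pop 6: in={0,1} → {} (no change)
  #8 pop 0: in={0,1,2} → {0,1,2} (no change)
  #9 pop 2: in={0,1} → {0,1} (no change)

Fixpoint:
  val[0] = {0,1,2}
  val[1] = {0,2}
  val[2] = {0,1}
  val[3] = {0,1}
  val[4] = {}
  val[5] = {0,1,2}
  val[6] = {}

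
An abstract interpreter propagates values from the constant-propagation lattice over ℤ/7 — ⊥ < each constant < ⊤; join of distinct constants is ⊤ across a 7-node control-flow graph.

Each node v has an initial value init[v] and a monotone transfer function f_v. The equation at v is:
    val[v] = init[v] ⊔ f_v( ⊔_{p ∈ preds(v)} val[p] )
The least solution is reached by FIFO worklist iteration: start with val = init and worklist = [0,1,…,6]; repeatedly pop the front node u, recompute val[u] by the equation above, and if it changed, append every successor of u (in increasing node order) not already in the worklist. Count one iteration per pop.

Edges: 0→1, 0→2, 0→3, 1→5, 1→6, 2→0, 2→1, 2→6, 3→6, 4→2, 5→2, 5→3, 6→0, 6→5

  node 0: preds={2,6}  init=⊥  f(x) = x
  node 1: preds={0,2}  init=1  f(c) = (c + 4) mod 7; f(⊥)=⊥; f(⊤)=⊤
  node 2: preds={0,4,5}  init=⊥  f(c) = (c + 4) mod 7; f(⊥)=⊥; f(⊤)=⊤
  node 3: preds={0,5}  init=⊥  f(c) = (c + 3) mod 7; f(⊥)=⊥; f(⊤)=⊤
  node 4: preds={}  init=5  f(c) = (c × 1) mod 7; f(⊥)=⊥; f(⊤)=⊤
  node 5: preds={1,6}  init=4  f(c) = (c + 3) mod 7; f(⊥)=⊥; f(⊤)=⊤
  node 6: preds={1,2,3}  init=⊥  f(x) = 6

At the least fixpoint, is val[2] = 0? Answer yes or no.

Iteration log — 13 steps:
  step 1. node 0  ⊔preds=⊥  new=⊥  stable
  step 2. node 1  ⊔preds=⊥  new=1  stable
  step 3. node 2  ⊔preds=⊤  new=⊤  old=⊥  +wl: 0,1
  step 4. node 3  ⊔preds=4  new=0  old=⊥  +wl: 
  step 5. node 4  ⊔preds=⊥  new=5  stable
  step 6. node 5  ⊔preds=1  new=4  stable
  step 7. node 6  ⊔preds=⊤  new=6  old=⊥  +wl: 5
  step 8. node 0  ⊔preds=⊤  new=⊤  old=⊥  +wl: 2,3
  step 9. node 1  ⊔preds=⊤  new=⊤  old=1  +wl: 6
  step 10. node 5  ⊔preds=⊤  new=⊤  old=4  +wl: 
  step 11. node 2  ⊔preds=⊤  new=⊤  stable
  step 12. node 3  ⊔preds=⊤  new=⊤  old=0  +wl: 
  step 13. node 6  ⊔preds=⊤  new=6  stable

Least fixpoint reached:
  node 0: ⊤
  node 1: ⊤
  node 2: ⊤
  node 3: ⊤
  node 4: 5
  node 5: ⊤
  node 6: 6

no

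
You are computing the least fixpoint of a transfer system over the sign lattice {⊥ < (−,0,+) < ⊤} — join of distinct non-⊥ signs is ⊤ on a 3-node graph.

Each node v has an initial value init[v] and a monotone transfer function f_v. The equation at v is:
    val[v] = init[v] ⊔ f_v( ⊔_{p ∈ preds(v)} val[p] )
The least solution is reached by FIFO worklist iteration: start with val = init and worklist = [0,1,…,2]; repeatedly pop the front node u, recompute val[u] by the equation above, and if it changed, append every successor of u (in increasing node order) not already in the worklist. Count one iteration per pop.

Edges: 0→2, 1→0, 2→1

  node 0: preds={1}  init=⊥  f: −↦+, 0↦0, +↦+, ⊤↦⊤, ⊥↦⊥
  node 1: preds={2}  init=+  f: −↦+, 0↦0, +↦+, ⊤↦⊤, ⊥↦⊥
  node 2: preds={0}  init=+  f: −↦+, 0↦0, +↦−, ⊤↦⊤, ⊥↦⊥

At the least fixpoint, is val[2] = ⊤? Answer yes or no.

Worklist (6 pops):
  #1 pop 0: in=+ → + (was ⊥); enqueue []
  #2 pop 1: in=+ → + (no change)
  #3 pop 2: in=+ → ⊤ (was +); enqueue [1]
  #4 pop 1: in=⊤ → ⊤ (was +); enqueue [0]
  #5 pop 0: in=⊤ → ⊤ (was +); enqueue [2]
  #6 pop 2: in=⊤ → ⊤ (no change)

Fixpoint:
  val[0] = ⊤
  val[1] = ⊤
  val[2] = ⊤

yes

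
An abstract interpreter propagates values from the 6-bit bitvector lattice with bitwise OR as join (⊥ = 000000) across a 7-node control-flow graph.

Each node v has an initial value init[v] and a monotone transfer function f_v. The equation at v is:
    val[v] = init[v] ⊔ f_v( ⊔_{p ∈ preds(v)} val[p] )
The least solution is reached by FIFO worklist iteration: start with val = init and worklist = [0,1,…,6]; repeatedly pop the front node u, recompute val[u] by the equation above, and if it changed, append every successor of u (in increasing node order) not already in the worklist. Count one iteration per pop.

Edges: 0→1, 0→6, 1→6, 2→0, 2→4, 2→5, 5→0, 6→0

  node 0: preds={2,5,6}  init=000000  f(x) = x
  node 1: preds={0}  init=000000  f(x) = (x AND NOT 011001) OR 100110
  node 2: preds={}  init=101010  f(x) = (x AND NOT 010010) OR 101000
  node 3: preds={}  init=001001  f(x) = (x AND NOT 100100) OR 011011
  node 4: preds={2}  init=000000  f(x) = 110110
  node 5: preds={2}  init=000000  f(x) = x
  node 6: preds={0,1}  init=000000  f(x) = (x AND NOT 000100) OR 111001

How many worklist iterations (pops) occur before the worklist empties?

Worklist (10 pops):
  #1 pop 0: in=101010 → 101010 (was 000000); enqueue []
  #2 pop 1: in=101010 → 100110 (was 000000); enqueue []
  #3 pop 2: in=000000 → 101010 (no change)
  #4 pop 3: in=000000 → 011011 (was 001001); enqueue []
  #5 pop 4: in=101010 → 110110 (was 000000); enqueue []
  #6 pop 5: in=101010 → 101010 (was 000000); enqueue [0]
  #7 pop 6: in=101110 → 111011 (was 000000); enqueue []
  #8 pop 0: in=111011 → 111011 (was 101010); enqueue [1,6]
  #9 pop 1: in=111011 → 100110 (no change)
  #10 pop 6: in=111111 → 111011 (no change)

Fixpoint:
  val[0] = 111011
  val[1] = 100110
  val[2] = 101010
  val[3] = 011011
  val[4] = 110110
  val[5] = 101010
  val[6] = 111011

10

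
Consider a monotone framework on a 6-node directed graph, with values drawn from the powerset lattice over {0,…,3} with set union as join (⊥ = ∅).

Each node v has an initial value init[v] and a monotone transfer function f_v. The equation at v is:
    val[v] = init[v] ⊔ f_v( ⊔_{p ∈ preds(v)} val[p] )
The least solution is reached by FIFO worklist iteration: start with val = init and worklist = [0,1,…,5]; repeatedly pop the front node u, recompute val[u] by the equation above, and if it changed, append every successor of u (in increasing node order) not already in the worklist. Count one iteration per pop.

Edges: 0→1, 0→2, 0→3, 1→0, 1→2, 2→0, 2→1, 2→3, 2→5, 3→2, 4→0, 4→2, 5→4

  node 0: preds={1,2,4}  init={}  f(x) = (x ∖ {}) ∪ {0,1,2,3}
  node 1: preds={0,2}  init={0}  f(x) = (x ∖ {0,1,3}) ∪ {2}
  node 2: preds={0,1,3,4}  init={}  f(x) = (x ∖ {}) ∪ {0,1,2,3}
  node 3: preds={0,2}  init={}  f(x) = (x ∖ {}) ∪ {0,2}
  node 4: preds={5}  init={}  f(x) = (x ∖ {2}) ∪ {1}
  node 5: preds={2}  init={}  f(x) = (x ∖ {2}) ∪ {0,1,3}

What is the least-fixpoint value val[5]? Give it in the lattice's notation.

Trace (12 dequeues):
  [1] u=0 | in {0} | out {0,1,2,3} | prev {} | push {}
  [2] u=1 | in {0,1,2,3} | out {0,2} | prev {0} | push {0}
  [3] u=2 | in {0,1,2,3} | out {0,1,2,3} | prev {} | push {1}
  [4] u=3 | in {0,1,2,3} | out {0,1,2,3} | prev {} | push {2}
  [5] u=4 | in {} | out {1} | prev {} | push {}
  [6] u=5 | in {0,1,2,3} | out {0,1,3} | prev {} | push {4}
  [7] u=0 | in {0,1,2,3} | out {0,1,2,3} | ==
  [8] u=1 | in {0,1,2,3} | out {0,2} | ==
  [9] u=2 | in {0,1,2,3} | out {0,1,2,3} | ==
  [10] u=4 | in {0,1,3} | out {0,1,3} | prev {1} | push {0,2}
  [11] u=0 | in {0,1,2,3} | out {0,1,2,3} | ==
  [12] u=2 | in {0,1,2,3} | out {0,1,2,3} | ==

Converged values:
  [0] {0,1,2,3}
  [1] {0,2}
  [2] {0,1,2,3}
  [3] {0,1,2,3}
  [4] {0,1,3}
  [5] {0,1,3}

{0,1,3}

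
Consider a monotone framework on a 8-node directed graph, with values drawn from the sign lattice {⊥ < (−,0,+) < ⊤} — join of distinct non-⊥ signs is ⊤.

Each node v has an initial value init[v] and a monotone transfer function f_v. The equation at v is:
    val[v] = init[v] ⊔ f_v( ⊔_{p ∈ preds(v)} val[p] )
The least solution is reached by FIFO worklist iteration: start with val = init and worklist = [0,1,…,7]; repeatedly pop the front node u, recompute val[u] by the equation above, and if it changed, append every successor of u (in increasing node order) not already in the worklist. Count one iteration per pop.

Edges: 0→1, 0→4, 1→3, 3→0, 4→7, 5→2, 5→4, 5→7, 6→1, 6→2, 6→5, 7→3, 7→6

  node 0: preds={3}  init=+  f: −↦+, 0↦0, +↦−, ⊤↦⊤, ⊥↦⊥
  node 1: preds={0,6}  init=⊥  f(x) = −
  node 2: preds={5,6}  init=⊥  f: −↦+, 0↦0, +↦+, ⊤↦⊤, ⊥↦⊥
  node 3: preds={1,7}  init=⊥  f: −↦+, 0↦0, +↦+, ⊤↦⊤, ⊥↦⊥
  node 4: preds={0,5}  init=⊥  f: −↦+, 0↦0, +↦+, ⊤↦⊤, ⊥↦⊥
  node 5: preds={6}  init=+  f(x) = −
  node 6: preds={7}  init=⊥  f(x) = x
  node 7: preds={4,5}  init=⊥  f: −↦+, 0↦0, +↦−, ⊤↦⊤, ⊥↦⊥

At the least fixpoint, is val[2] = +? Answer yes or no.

no

Iteration log — 18 steps:
  step 1. node 0  ⊔preds=⊥  new=+  stable
  step 2. node 1  ⊔preds=+  new=−  old=⊥  +wl: 
  step 3. node 2  ⊔preds=+  new=+  old=⊥  +wl: 
  step 4. node 3  ⊔preds=−  new=+  old=⊥  +wl: 0
  step 5. node 4  ⊔preds=+  new=+  old=⊥  +wl: 
  step 6. node 5  ⊔preds=⊥  new=⊤  old=+  +wl: 2,4
  step 7. node 6  ⊔preds=⊥  new=⊥  stable
  step 8. node 7  ⊔preds=⊤  new=⊤  old=⊥  +wl: 3,6
  step 9. node 0  ⊔preds=+  new=⊤  old=+  +wl: 1
  step 10. node 2  ⊔preds=⊤  new=⊤  old=+  +wl: 
  step 11. node 4  ⊔preds=⊤  new=⊤  old=+  +wl: 7
  step 12. node 3  ⊔preds=⊤  new=⊤  old=+  +wl: 0
  step 13. node 6  ⊔preds=⊤  new=⊤  old=⊥  +wl: 2,5
  step 14. node 1  ⊔preds=⊤  new=−  stable
  step 15. node 7  ⊔preds=⊤  new=⊤  stable
  step 16. node 0  ⊔preds=⊤  new=⊤  stable
  step 17. node 2  ⊔preds=⊤  new=⊤  stable
  step 18. node 5  ⊔preds=⊤  new=⊤  stable

Least fixpoint reached:
  node 0: ⊤
  node 1: −
  node 2: ⊤
  node 3: ⊤
  node 4: ⊤
  node 5: ⊤
  node 6: ⊤
  node 7: ⊤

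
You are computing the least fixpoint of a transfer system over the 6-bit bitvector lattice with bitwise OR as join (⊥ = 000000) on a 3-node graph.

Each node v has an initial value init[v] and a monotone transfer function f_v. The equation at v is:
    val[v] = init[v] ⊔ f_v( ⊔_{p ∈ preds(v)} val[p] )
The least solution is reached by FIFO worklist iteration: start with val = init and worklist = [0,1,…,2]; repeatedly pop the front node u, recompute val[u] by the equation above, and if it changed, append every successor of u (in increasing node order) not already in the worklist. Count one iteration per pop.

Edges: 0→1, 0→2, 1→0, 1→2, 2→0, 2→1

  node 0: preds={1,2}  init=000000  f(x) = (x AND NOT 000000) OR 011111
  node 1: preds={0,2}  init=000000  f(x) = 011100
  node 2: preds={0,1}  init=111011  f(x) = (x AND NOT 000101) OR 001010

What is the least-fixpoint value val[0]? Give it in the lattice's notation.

Worklist (4 pops):
  #1 pop 0: in=111011 → 111111 (was 000000); enqueue []
  #2 pop 1: in=111111 → 011100 (was 000000); enqueue [0]
  #3 pop 2: in=111111 → 111011 (no change)
  #4 pop 0: in=111111 → 111111 (no change)

Fixpoint:
  val[0] = 111111
  val[1] = 011100
  val[2] = 111011

111111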